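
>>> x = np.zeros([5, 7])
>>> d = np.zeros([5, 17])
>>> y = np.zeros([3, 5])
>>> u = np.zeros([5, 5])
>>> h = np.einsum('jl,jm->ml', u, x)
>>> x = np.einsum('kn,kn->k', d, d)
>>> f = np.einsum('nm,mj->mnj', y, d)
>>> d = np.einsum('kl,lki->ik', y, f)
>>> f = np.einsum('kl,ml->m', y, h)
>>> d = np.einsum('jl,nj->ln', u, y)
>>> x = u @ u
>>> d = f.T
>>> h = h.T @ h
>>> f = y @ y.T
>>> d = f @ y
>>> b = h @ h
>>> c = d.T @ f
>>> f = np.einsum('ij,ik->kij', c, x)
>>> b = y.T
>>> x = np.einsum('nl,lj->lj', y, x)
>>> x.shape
(5, 5)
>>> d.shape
(3, 5)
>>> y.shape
(3, 5)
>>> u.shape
(5, 5)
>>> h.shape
(5, 5)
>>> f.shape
(5, 5, 3)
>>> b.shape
(5, 3)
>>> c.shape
(5, 3)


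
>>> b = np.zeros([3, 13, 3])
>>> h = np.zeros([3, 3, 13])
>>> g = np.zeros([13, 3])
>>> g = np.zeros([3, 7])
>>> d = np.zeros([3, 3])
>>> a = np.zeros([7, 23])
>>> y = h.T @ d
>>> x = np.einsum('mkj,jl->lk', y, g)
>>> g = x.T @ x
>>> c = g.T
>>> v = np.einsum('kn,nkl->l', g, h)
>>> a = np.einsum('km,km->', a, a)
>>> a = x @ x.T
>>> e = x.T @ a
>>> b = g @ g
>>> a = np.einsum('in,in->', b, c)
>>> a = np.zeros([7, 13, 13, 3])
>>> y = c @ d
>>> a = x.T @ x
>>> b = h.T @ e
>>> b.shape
(13, 3, 7)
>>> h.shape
(3, 3, 13)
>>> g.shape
(3, 3)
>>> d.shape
(3, 3)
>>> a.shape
(3, 3)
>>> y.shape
(3, 3)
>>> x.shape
(7, 3)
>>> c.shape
(3, 3)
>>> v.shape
(13,)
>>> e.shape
(3, 7)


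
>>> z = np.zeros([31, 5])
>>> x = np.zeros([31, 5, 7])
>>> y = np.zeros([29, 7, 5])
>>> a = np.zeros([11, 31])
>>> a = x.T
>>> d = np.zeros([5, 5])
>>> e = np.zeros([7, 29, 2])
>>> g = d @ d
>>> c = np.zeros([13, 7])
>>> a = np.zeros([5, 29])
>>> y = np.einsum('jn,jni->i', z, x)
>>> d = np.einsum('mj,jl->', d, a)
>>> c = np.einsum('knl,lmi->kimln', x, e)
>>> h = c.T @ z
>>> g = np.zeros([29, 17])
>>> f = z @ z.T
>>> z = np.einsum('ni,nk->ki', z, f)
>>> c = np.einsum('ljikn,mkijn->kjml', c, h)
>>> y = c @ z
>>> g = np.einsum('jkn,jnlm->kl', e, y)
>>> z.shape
(31, 5)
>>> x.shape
(31, 5, 7)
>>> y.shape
(7, 2, 5, 5)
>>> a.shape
(5, 29)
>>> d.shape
()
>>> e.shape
(7, 29, 2)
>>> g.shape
(29, 5)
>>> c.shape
(7, 2, 5, 31)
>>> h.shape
(5, 7, 29, 2, 5)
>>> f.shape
(31, 31)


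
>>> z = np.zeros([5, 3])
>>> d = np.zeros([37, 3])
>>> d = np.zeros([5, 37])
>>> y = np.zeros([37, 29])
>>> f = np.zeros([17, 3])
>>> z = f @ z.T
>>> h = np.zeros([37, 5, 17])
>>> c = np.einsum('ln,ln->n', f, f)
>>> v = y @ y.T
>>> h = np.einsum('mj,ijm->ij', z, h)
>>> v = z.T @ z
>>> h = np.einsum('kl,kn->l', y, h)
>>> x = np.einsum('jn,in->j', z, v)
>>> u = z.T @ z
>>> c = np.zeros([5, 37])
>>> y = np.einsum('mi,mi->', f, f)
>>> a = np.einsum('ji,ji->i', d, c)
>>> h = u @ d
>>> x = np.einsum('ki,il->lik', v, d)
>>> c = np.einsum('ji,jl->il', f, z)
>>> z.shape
(17, 5)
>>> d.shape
(5, 37)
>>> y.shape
()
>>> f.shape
(17, 3)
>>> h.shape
(5, 37)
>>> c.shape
(3, 5)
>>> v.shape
(5, 5)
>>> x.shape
(37, 5, 5)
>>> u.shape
(5, 5)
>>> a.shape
(37,)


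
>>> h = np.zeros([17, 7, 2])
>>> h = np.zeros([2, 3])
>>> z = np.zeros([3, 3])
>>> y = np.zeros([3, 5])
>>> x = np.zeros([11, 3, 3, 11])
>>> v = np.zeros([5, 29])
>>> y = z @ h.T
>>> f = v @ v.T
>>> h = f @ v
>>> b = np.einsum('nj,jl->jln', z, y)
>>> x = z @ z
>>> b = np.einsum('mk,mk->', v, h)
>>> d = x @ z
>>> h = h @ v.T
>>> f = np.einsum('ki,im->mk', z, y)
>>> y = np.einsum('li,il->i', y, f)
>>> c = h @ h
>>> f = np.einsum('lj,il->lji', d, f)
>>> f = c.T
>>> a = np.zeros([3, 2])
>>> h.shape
(5, 5)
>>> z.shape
(3, 3)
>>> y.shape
(2,)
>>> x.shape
(3, 3)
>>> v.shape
(5, 29)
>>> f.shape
(5, 5)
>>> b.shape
()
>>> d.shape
(3, 3)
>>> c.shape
(5, 5)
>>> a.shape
(3, 2)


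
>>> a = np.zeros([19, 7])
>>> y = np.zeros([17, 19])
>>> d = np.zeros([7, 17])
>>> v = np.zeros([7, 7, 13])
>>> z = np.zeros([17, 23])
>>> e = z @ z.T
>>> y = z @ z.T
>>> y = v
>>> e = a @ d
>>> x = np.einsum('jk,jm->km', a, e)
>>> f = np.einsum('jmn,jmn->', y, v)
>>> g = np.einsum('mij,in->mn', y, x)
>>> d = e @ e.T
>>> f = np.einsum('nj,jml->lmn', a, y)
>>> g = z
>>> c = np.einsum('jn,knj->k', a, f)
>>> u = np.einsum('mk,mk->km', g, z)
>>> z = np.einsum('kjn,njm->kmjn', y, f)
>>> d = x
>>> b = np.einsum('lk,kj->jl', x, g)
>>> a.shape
(19, 7)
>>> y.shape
(7, 7, 13)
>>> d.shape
(7, 17)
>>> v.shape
(7, 7, 13)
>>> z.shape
(7, 19, 7, 13)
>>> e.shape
(19, 17)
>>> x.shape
(7, 17)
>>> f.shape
(13, 7, 19)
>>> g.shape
(17, 23)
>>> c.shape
(13,)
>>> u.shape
(23, 17)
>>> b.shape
(23, 7)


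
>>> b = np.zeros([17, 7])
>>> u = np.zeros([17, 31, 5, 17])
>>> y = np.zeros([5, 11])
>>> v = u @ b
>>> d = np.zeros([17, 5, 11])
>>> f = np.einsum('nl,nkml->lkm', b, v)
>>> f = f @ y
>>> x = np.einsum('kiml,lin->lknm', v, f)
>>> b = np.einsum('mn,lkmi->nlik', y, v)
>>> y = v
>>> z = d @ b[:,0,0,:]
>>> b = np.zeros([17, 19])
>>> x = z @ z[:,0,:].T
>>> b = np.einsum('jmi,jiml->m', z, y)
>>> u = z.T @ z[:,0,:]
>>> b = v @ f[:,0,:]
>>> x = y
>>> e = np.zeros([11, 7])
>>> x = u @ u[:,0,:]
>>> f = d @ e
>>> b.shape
(17, 31, 5, 11)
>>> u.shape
(31, 5, 31)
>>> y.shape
(17, 31, 5, 7)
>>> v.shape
(17, 31, 5, 7)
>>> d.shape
(17, 5, 11)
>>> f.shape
(17, 5, 7)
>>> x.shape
(31, 5, 31)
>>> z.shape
(17, 5, 31)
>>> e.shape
(11, 7)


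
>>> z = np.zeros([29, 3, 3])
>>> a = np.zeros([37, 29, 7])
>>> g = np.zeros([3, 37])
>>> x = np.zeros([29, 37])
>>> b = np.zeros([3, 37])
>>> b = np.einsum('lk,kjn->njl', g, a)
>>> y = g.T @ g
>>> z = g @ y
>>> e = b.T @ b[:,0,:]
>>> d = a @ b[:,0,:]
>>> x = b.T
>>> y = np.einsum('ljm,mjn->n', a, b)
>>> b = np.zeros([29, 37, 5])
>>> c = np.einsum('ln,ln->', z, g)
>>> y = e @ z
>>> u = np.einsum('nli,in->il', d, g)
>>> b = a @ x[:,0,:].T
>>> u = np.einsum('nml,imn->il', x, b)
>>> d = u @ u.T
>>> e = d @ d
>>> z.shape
(3, 37)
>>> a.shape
(37, 29, 7)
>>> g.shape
(3, 37)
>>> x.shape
(3, 29, 7)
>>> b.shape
(37, 29, 3)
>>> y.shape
(3, 29, 37)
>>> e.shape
(37, 37)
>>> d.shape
(37, 37)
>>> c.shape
()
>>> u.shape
(37, 7)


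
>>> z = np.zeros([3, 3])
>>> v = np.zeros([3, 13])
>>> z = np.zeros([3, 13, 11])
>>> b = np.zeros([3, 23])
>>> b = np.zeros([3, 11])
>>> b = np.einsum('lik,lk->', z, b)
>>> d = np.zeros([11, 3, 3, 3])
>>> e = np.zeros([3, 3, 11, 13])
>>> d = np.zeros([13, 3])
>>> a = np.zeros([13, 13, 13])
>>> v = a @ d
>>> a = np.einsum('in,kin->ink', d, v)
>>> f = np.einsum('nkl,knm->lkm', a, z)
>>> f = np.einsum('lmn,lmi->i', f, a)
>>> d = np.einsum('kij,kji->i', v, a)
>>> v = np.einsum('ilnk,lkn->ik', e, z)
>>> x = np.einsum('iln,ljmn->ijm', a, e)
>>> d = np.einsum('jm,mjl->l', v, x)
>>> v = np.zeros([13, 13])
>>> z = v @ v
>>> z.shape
(13, 13)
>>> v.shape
(13, 13)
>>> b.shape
()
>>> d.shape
(11,)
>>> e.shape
(3, 3, 11, 13)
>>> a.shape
(13, 3, 13)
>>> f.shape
(13,)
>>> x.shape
(13, 3, 11)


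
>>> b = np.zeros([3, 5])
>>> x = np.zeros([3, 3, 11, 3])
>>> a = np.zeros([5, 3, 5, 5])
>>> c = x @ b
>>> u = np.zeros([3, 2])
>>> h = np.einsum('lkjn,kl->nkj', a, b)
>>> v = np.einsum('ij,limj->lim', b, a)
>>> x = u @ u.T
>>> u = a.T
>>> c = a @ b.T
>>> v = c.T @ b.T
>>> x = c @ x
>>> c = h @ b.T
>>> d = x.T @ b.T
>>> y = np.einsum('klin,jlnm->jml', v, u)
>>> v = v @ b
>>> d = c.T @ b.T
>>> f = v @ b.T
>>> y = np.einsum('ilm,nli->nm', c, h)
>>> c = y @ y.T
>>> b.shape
(3, 5)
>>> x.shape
(5, 3, 5, 3)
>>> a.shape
(5, 3, 5, 5)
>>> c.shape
(5, 5)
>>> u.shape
(5, 5, 3, 5)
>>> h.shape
(5, 3, 5)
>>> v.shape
(3, 5, 3, 5)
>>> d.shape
(3, 3, 3)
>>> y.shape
(5, 3)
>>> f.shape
(3, 5, 3, 3)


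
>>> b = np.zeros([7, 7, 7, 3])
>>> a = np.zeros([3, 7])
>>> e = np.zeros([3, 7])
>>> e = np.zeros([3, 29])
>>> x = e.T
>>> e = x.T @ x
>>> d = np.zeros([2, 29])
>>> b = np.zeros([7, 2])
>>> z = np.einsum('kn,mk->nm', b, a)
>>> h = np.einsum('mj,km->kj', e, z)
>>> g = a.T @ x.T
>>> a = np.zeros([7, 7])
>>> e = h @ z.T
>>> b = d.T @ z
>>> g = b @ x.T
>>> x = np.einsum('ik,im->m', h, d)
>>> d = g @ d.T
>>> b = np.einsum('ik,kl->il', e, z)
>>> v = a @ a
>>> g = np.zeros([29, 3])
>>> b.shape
(2, 3)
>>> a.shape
(7, 7)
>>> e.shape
(2, 2)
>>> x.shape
(29,)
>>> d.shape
(29, 2)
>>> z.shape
(2, 3)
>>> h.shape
(2, 3)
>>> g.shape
(29, 3)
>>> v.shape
(7, 7)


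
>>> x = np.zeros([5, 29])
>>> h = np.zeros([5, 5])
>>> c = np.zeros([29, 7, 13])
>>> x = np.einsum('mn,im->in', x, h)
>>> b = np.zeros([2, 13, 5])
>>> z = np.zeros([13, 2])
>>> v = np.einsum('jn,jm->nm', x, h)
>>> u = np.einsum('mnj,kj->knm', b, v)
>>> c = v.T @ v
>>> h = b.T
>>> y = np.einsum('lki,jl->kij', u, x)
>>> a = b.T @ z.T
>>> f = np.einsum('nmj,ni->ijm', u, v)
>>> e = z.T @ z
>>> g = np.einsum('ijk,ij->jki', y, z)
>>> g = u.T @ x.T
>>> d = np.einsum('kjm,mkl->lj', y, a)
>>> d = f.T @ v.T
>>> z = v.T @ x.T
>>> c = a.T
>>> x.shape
(5, 29)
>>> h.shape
(5, 13, 2)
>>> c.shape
(13, 13, 5)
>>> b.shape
(2, 13, 5)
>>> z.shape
(5, 5)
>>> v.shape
(29, 5)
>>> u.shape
(29, 13, 2)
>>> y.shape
(13, 2, 5)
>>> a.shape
(5, 13, 13)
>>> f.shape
(5, 2, 13)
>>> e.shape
(2, 2)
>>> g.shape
(2, 13, 5)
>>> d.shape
(13, 2, 29)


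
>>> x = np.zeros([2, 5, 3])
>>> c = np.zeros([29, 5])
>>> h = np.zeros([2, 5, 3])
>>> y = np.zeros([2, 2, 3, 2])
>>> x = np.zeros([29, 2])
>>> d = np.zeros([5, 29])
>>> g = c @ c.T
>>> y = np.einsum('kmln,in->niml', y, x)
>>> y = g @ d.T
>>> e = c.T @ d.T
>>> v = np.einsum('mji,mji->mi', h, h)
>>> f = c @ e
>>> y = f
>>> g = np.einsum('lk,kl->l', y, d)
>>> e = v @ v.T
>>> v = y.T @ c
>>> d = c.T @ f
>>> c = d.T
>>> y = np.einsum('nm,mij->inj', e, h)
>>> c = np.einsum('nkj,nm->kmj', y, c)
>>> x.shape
(29, 2)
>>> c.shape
(2, 5, 3)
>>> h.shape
(2, 5, 3)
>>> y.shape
(5, 2, 3)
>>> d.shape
(5, 5)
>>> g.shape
(29,)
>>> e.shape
(2, 2)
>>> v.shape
(5, 5)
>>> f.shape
(29, 5)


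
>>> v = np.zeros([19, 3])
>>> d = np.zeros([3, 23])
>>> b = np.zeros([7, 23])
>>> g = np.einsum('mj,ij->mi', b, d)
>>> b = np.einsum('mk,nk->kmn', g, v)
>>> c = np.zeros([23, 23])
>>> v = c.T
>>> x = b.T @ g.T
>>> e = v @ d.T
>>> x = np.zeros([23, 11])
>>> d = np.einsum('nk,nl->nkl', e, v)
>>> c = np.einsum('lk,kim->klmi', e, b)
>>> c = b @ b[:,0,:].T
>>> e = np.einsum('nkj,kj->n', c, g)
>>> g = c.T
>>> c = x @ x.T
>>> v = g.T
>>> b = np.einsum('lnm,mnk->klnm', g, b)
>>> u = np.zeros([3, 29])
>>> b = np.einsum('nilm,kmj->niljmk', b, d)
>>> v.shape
(3, 7, 3)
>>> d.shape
(23, 3, 23)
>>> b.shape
(19, 3, 7, 23, 3, 23)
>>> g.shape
(3, 7, 3)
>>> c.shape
(23, 23)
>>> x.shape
(23, 11)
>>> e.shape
(3,)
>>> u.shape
(3, 29)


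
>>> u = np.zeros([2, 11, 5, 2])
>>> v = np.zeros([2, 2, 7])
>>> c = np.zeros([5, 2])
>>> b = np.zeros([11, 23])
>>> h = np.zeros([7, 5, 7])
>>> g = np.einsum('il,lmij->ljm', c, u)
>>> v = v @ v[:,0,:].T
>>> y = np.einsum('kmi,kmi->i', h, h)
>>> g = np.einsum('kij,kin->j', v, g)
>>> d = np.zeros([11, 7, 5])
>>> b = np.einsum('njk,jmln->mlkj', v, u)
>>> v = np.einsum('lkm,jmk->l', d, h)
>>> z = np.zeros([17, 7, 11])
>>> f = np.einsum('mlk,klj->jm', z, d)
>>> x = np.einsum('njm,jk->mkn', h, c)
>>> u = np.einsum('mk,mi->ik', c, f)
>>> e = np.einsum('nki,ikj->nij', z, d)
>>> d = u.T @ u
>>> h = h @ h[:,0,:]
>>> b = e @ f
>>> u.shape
(17, 2)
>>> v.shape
(11,)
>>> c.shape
(5, 2)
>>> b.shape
(17, 11, 17)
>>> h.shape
(7, 5, 7)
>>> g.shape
(2,)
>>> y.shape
(7,)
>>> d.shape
(2, 2)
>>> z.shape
(17, 7, 11)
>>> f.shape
(5, 17)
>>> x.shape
(7, 2, 7)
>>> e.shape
(17, 11, 5)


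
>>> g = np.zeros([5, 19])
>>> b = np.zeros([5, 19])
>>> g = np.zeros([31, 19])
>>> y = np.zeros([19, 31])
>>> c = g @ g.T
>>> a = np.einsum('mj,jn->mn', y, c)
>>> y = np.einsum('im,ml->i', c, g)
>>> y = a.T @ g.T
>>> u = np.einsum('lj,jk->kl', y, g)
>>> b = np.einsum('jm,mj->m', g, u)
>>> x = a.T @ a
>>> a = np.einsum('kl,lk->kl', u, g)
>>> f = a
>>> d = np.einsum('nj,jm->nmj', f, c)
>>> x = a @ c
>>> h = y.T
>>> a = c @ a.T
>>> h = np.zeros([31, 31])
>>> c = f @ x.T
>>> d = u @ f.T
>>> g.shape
(31, 19)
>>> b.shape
(19,)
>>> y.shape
(31, 31)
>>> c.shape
(19, 19)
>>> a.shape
(31, 19)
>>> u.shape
(19, 31)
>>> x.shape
(19, 31)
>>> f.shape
(19, 31)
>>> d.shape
(19, 19)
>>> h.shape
(31, 31)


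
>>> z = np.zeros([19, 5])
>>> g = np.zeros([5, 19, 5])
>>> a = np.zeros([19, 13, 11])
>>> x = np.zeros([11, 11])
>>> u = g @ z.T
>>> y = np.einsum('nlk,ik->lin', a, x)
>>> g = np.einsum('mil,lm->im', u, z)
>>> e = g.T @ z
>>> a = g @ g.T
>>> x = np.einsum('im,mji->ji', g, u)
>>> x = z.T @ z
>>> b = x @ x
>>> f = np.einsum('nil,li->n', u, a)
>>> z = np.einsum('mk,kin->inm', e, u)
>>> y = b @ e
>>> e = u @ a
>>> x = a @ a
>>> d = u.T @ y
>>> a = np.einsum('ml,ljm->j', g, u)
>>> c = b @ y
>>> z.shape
(19, 19, 5)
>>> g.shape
(19, 5)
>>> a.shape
(19,)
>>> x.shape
(19, 19)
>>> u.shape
(5, 19, 19)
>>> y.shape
(5, 5)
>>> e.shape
(5, 19, 19)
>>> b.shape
(5, 5)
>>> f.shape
(5,)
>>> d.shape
(19, 19, 5)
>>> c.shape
(5, 5)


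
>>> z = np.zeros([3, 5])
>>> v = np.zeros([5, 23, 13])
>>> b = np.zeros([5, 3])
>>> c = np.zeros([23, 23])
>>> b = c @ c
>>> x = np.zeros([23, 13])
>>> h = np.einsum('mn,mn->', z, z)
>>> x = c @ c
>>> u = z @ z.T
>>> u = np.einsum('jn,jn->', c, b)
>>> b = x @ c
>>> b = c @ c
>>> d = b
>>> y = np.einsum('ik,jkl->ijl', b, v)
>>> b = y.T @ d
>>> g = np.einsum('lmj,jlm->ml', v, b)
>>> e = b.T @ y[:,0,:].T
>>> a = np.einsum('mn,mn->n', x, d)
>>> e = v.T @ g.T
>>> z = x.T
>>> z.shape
(23, 23)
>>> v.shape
(5, 23, 13)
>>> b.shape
(13, 5, 23)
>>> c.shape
(23, 23)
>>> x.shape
(23, 23)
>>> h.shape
()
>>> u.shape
()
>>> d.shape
(23, 23)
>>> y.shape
(23, 5, 13)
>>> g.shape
(23, 5)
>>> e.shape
(13, 23, 23)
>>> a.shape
(23,)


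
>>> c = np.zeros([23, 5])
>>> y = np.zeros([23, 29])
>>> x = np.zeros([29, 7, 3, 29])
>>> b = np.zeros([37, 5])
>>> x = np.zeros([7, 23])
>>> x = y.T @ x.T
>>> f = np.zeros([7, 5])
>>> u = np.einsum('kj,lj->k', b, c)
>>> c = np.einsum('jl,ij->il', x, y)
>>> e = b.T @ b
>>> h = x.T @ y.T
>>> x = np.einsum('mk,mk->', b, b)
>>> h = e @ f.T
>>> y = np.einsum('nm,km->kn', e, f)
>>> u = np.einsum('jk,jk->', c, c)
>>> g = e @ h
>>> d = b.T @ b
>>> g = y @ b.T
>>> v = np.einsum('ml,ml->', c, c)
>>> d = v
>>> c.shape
(23, 7)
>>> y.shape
(7, 5)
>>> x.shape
()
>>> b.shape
(37, 5)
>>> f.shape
(7, 5)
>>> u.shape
()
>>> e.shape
(5, 5)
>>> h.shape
(5, 7)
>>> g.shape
(7, 37)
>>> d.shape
()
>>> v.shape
()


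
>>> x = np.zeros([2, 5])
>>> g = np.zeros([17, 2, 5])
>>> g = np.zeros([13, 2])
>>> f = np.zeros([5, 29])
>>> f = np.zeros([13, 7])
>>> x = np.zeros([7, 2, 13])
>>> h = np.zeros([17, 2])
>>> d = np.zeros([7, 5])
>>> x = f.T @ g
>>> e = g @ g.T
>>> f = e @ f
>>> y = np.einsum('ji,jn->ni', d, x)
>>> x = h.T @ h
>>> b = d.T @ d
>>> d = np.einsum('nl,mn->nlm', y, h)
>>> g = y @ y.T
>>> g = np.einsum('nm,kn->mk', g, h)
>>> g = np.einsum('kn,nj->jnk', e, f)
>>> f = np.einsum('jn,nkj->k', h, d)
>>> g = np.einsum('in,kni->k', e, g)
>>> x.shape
(2, 2)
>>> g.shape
(7,)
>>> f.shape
(5,)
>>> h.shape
(17, 2)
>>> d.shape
(2, 5, 17)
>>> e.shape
(13, 13)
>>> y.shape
(2, 5)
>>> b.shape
(5, 5)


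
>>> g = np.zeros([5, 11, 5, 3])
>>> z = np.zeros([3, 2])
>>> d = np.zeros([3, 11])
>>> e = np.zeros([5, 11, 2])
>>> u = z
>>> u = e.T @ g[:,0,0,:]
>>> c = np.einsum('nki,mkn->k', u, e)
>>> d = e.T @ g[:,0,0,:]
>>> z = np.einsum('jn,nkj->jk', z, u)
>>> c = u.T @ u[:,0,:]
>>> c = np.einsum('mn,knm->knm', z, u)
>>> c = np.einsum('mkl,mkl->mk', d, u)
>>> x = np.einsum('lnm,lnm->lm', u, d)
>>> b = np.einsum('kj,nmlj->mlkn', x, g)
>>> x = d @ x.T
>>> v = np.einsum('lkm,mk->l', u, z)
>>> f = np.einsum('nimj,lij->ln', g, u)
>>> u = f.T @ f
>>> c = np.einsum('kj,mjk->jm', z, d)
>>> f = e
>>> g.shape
(5, 11, 5, 3)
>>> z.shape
(3, 11)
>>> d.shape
(2, 11, 3)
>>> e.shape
(5, 11, 2)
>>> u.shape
(5, 5)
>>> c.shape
(11, 2)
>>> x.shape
(2, 11, 2)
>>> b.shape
(11, 5, 2, 5)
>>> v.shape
(2,)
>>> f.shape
(5, 11, 2)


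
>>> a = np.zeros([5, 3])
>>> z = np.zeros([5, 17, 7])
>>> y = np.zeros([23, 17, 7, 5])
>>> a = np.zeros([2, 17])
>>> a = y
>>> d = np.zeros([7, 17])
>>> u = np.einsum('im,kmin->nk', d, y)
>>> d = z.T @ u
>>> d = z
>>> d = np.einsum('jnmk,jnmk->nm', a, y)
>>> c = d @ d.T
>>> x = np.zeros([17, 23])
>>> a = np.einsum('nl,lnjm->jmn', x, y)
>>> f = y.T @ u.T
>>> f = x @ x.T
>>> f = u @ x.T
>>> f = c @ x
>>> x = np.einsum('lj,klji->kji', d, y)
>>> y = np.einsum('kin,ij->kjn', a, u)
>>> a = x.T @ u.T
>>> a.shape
(5, 7, 5)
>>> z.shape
(5, 17, 7)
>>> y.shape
(7, 23, 17)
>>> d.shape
(17, 7)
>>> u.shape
(5, 23)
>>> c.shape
(17, 17)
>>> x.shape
(23, 7, 5)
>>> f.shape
(17, 23)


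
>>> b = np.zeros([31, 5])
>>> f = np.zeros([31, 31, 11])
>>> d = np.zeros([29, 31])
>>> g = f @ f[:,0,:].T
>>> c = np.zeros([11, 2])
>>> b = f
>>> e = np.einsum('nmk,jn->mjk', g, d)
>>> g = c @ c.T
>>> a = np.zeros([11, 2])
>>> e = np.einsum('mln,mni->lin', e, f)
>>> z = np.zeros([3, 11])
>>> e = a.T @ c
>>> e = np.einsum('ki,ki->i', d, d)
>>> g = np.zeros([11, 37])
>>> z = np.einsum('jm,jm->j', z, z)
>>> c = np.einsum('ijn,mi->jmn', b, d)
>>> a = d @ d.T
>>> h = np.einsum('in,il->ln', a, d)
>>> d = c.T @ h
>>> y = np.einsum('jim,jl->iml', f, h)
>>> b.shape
(31, 31, 11)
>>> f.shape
(31, 31, 11)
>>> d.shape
(11, 29, 29)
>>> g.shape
(11, 37)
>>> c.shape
(31, 29, 11)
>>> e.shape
(31,)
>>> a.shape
(29, 29)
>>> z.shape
(3,)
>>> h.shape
(31, 29)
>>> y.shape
(31, 11, 29)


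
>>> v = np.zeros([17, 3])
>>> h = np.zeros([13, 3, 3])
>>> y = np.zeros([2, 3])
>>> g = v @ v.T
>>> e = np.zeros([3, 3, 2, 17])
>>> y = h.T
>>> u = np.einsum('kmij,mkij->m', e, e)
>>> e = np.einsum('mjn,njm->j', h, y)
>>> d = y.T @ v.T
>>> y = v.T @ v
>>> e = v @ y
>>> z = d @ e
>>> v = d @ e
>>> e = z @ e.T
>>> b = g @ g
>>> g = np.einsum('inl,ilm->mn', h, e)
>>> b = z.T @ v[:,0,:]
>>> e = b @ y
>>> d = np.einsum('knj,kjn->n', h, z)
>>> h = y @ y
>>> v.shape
(13, 3, 3)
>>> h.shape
(3, 3)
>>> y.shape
(3, 3)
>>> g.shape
(17, 3)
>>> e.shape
(3, 3, 3)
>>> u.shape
(3,)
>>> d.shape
(3,)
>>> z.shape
(13, 3, 3)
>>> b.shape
(3, 3, 3)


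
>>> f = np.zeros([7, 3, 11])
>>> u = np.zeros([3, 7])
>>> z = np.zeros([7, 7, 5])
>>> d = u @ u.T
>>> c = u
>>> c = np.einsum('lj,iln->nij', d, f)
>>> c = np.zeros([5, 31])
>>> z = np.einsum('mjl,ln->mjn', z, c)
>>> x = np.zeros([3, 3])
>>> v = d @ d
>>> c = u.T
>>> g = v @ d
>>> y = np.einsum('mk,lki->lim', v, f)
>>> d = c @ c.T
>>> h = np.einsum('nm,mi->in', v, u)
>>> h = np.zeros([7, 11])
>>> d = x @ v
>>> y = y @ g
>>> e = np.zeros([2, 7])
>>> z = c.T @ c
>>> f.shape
(7, 3, 11)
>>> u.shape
(3, 7)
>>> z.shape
(3, 3)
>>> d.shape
(3, 3)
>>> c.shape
(7, 3)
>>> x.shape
(3, 3)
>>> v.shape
(3, 3)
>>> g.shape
(3, 3)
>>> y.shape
(7, 11, 3)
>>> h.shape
(7, 11)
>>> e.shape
(2, 7)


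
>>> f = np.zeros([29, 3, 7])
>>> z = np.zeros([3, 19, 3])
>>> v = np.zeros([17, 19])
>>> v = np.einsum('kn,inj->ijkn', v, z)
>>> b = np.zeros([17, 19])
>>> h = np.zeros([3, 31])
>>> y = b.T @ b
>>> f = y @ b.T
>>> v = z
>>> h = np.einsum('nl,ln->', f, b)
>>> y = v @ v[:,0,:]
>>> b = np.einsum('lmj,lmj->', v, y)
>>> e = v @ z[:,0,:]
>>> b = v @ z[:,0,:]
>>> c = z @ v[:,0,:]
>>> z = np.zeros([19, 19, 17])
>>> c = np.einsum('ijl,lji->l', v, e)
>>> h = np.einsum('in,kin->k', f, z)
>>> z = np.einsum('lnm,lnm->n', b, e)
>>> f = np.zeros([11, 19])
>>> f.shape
(11, 19)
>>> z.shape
(19,)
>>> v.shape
(3, 19, 3)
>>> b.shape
(3, 19, 3)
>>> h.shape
(19,)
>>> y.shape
(3, 19, 3)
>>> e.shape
(3, 19, 3)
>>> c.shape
(3,)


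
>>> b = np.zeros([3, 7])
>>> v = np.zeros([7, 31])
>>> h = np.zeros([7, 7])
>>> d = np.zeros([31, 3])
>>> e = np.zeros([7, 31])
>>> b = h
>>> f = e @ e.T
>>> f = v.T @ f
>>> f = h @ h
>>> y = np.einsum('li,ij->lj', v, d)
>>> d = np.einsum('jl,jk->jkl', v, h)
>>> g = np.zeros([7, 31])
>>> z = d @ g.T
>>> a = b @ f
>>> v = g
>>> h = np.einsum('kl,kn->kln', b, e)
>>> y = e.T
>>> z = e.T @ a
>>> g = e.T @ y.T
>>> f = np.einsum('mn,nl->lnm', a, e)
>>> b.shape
(7, 7)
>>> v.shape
(7, 31)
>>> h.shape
(7, 7, 31)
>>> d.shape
(7, 7, 31)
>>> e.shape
(7, 31)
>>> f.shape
(31, 7, 7)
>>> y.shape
(31, 7)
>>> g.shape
(31, 31)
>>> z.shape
(31, 7)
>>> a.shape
(7, 7)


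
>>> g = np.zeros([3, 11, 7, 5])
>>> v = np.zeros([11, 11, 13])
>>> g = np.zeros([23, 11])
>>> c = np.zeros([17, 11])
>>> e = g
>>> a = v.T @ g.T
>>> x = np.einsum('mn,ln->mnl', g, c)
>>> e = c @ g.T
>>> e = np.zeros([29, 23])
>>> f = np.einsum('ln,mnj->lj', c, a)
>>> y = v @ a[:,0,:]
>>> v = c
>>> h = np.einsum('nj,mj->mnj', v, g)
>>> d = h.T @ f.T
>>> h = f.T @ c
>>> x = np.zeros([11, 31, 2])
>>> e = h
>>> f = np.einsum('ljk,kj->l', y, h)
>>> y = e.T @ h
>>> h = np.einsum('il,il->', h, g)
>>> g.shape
(23, 11)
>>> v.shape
(17, 11)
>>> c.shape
(17, 11)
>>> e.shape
(23, 11)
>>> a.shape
(13, 11, 23)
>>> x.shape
(11, 31, 2)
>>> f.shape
(11,)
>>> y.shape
(11, 11)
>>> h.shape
()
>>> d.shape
(11, 17, 17)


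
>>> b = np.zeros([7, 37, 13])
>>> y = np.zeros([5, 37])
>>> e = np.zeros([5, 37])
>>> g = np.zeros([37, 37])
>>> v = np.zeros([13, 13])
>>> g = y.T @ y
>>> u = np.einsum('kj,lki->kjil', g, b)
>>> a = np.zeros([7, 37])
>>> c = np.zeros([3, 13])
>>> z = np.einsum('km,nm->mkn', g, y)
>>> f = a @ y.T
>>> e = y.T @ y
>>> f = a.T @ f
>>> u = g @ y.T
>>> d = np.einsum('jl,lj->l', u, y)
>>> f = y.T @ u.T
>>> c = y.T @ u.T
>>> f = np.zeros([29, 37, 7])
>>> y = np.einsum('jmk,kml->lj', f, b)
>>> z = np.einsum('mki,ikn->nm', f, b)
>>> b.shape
(7, 37, 13)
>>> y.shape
(13, 29)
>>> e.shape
(37, 37)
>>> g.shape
(37, 37)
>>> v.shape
(13, 13)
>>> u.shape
(37, 5)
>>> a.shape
(7, 37)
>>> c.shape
(37, 37)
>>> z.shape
(13, 29)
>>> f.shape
(29, 37, 7)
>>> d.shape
(5,)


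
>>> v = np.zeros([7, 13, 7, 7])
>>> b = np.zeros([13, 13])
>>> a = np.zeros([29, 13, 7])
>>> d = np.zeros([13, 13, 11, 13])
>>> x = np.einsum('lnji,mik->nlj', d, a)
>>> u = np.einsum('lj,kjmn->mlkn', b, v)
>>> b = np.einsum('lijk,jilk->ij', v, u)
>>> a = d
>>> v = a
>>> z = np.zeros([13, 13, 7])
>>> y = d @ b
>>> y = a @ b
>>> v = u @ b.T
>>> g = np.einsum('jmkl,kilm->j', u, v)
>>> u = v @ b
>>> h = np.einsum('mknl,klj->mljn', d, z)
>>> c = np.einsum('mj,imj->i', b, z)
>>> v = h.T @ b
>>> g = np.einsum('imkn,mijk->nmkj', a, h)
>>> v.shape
(11, 7, 13, 7)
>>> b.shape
(13, 7)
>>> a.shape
(13, 13, 11, 13)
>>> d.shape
(13, 13, 11, 13)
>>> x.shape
(13, 13, 11)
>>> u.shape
(7, 13, 7, 7)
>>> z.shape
(13, 13, 7)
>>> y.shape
(13, 13, 11, 7)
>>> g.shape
(13, 13, 11, 7)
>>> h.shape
(13, 13, 7, 11)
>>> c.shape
(13,)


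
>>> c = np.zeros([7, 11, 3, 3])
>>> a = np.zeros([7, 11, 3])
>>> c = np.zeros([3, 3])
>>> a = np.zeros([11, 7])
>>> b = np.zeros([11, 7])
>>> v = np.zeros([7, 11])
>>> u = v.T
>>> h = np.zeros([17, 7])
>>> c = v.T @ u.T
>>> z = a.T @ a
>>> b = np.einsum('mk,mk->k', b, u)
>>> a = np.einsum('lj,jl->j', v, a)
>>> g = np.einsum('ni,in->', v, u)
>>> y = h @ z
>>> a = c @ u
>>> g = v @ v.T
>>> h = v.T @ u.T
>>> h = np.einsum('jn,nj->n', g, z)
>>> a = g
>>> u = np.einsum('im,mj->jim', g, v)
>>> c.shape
(11, 11)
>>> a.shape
(7, 7)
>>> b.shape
(7,)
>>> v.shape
(7, 11)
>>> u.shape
(11, 7, 7)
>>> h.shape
(7,)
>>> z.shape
(7, 7)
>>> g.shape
(7, 7)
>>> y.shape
(17, 7)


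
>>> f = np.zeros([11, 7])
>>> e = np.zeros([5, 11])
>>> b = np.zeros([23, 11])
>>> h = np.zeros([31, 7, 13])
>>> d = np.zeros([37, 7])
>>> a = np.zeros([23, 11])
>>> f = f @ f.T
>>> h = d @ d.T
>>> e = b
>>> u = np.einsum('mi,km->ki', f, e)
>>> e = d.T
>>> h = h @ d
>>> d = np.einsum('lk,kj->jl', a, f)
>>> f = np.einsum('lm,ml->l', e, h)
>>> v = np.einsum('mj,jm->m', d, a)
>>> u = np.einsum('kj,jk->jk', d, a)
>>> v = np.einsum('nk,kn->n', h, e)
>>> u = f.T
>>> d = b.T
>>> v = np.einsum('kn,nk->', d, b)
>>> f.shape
(7,)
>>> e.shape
(7, 37)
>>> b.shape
(23, 11)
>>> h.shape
(37, 7)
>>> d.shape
(11, 23)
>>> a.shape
(23, 11)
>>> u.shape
(7,)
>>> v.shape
()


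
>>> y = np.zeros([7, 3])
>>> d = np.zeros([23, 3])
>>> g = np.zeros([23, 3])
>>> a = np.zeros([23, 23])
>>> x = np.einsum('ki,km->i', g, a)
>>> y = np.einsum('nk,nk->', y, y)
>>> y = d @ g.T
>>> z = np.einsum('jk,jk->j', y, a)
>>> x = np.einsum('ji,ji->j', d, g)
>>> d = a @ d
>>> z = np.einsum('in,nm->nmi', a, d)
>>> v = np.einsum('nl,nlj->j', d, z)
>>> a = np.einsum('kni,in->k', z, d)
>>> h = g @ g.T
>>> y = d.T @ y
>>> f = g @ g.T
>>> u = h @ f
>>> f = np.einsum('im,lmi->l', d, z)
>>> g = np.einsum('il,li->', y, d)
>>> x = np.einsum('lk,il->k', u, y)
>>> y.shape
(3, 23)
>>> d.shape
(23, 3)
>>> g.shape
()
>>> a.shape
(23,)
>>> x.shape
(23,)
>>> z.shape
(23, 3, 23)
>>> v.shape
(23,)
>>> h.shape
(23, 23)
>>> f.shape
(23,)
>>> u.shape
(23, 23)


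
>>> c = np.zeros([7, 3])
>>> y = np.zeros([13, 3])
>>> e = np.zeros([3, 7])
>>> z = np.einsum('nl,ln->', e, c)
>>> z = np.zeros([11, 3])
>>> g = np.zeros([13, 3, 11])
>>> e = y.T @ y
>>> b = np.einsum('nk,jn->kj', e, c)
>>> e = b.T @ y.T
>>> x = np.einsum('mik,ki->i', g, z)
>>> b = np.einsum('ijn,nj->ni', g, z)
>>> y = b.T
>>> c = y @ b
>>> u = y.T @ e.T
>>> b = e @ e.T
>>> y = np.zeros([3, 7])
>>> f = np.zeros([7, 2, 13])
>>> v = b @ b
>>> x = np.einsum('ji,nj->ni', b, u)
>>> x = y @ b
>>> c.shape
(13, 13)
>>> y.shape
(3, 7)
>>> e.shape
(7, 13)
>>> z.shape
(11, 3)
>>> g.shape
(13, 3, 11)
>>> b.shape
(7, 7)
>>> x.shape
(3, 7)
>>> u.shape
(11, 7)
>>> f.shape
(7, 2, 13)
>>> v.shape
(7, 7)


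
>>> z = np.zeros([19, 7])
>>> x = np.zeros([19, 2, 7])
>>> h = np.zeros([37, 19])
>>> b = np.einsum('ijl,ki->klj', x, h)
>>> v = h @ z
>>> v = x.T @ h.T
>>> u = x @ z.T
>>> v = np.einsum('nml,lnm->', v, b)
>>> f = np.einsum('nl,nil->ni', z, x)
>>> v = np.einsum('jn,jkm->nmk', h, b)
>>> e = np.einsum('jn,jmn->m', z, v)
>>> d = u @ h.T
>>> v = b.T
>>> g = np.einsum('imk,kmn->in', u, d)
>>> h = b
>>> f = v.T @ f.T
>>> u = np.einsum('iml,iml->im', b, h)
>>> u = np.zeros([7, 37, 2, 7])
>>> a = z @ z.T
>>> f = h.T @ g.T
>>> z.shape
(19, 7)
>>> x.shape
(19, 2, 7)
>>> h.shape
(37, 7, 2)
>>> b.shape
(37, 7, 2)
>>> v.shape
(2, 7, 37)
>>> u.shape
(7, 37, 2, 7)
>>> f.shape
(2, 7, 19)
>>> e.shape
(2,)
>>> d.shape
(19, 2, 37)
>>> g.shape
(19, 37)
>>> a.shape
(19, 19)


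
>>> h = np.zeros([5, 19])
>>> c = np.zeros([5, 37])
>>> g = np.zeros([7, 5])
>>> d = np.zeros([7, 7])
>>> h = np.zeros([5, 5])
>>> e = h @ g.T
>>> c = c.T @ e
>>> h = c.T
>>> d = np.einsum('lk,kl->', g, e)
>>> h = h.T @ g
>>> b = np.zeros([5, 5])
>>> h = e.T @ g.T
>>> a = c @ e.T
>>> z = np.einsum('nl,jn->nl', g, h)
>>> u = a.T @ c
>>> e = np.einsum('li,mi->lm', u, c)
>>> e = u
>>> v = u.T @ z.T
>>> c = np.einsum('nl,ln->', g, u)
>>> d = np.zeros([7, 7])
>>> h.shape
(7, 7)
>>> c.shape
()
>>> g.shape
(7, 5)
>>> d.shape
(7, 7)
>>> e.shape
(5, 7)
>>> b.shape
(5, 5)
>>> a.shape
(37, 5)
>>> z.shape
(7, 5)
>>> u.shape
(5, 7)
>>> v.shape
(7, 7)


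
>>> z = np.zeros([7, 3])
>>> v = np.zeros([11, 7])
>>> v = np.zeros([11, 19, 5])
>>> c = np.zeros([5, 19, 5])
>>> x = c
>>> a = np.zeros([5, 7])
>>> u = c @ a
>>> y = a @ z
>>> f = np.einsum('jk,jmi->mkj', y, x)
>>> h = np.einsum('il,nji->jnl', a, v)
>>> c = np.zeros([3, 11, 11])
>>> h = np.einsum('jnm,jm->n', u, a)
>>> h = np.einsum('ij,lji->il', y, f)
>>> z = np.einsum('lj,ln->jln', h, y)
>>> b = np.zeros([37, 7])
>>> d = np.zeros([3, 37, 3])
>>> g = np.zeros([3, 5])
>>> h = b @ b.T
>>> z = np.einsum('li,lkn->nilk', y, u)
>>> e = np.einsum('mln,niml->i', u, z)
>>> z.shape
(7, 3, 5, 19)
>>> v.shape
(11, 19, 5)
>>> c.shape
(3, 11, 11)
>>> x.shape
(5, 19, 5)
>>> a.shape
(5, 7)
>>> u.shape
(5, 19, 7)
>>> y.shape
(5, 3)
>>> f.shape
(19, 3, 5)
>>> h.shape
(37, 37)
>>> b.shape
(37, 7)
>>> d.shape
(3, 37, 3)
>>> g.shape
(3, 5)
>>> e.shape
(3,)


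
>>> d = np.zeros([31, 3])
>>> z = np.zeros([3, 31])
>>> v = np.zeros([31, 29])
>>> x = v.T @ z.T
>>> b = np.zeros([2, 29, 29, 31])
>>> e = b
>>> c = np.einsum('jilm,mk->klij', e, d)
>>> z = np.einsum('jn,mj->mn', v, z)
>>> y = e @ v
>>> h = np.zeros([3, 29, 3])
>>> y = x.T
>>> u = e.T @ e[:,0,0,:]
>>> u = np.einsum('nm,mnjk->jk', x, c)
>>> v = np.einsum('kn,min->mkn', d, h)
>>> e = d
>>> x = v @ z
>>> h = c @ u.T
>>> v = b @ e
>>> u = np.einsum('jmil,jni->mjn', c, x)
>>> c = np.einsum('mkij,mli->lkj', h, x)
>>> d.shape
(31, 3)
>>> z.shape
(3, 29)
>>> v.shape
(2, 29, 29, 3)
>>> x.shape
(3, 31, 29)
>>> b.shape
(2, 29, 29, 31)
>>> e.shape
(31, 3)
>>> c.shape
(31, 29, 29)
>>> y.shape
(3, 29)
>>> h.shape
(3, 29, 29, 29)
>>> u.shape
(29, 3, 31)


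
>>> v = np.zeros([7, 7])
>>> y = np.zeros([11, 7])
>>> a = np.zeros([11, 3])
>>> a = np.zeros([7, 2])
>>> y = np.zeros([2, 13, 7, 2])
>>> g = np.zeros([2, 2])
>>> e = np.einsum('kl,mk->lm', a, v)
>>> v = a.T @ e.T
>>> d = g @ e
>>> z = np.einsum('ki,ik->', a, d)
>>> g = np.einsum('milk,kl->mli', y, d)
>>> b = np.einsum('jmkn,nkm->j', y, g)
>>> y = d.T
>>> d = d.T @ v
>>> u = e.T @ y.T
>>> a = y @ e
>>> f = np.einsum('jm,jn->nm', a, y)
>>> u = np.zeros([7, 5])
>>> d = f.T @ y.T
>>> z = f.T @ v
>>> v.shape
(2, 2)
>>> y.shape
(7, 2)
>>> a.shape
(7, 7)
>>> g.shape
(2, 7, 13)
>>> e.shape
(2, 7)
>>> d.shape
(7, 7)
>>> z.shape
(7, 2)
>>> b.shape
(2,)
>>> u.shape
(7, 5)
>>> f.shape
(2, 7)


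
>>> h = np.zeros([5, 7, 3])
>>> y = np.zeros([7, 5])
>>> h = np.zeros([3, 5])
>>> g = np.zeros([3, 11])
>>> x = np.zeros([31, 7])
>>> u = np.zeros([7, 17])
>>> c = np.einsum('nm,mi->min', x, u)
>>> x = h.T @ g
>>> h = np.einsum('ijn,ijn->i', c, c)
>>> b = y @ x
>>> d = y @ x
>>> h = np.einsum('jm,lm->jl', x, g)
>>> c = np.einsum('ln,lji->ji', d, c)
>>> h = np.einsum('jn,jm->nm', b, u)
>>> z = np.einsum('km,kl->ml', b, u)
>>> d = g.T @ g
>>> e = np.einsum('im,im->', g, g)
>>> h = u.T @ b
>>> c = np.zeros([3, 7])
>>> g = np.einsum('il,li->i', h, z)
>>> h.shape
(17, 11)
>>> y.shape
(7, 5)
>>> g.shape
(17,)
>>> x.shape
(5, 11)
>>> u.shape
(7, 17)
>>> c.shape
(3, 7)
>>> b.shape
(7, 11)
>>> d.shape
(11, 11)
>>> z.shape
(11, 17)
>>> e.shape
()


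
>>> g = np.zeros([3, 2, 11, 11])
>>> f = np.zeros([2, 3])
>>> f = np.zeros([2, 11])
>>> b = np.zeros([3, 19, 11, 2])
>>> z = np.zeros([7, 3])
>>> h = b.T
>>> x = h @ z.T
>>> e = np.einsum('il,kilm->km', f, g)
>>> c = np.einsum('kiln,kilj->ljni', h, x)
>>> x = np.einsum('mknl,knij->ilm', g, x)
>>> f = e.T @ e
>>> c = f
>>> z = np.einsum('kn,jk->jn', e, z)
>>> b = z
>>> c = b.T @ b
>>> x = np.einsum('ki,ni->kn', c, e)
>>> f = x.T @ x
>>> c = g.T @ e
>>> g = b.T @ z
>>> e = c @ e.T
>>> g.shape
(11, 11)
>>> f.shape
(3, 3)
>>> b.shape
(7, 11)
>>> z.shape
(7, 11)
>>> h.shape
(2, 11, 19, 3)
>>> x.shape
(11, 3)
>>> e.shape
(11, 11, 2, 3)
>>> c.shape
(11, 11, 2, 11)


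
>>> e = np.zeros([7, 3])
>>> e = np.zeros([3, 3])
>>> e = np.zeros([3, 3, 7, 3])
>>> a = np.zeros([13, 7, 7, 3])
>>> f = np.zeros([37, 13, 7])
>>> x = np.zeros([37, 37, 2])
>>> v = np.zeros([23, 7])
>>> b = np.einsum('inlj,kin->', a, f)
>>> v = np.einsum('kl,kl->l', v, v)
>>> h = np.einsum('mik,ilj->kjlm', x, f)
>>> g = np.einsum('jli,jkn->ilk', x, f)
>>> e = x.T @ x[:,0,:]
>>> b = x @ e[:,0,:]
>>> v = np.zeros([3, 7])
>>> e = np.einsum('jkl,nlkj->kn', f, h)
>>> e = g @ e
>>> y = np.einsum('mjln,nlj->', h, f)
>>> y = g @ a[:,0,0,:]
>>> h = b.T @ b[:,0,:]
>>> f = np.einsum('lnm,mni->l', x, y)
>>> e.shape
(2, 37, 2)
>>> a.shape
(13, 7, 7, 3)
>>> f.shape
(37,)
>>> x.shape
(37, 37, 2)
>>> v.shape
(3, 7)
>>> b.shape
(37, 37, 2)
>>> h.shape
(2, 37, 2)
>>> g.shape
(2, 37, 13)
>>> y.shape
(2, 37, 3)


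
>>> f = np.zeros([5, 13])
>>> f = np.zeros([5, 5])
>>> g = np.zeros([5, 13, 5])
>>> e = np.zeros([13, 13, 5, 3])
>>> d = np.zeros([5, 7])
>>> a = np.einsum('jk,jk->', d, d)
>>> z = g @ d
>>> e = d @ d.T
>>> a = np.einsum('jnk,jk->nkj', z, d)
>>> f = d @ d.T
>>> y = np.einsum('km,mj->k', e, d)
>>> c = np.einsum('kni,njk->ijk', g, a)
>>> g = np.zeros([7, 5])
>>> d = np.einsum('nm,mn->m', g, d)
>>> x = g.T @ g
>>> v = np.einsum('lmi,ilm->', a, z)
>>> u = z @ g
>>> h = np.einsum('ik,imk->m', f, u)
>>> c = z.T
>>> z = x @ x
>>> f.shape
(5, 5)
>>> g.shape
(7, 5)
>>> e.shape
(5, 5)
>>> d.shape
(5,)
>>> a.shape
(13, 7, 5)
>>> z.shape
(5, 5)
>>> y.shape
(5,)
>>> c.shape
(7, 13, 5)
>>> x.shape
(5, 5)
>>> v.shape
()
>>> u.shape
(5, 13, 5)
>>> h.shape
(13,)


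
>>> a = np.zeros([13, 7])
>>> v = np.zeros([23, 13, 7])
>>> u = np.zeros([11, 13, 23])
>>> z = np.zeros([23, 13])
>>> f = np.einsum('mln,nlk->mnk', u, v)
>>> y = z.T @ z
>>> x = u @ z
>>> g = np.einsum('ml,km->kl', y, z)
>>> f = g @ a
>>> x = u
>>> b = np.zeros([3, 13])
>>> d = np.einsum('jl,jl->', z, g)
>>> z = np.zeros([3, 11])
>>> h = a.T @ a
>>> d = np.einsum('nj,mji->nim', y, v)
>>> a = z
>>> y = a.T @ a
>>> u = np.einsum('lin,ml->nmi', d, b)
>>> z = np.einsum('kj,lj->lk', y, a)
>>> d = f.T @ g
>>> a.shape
(3, 11)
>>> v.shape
(23, 13, 7)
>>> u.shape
(23, 3, 7)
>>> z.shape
(3, 11)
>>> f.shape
(23, 7)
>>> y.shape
(11, 11)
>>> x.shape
(11, 13, 23)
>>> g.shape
(23, 13)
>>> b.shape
(3, 13)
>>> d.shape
(7, 13)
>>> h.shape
(7, 7)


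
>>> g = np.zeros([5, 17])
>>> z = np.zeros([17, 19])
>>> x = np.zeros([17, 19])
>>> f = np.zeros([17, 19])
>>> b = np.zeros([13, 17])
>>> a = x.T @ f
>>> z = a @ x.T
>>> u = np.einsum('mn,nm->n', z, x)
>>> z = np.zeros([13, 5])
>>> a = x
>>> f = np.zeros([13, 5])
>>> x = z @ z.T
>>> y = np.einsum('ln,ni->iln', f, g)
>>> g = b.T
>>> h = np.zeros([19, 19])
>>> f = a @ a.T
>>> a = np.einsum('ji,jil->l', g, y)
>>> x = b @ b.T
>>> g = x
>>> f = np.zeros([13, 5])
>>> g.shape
(13, 13)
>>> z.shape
(13, 5)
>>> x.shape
(13, 13)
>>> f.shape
(13, 5)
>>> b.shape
(13, 17)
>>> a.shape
(5,)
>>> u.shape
(17,)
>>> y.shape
(17, 13, 5)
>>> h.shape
(19, 19)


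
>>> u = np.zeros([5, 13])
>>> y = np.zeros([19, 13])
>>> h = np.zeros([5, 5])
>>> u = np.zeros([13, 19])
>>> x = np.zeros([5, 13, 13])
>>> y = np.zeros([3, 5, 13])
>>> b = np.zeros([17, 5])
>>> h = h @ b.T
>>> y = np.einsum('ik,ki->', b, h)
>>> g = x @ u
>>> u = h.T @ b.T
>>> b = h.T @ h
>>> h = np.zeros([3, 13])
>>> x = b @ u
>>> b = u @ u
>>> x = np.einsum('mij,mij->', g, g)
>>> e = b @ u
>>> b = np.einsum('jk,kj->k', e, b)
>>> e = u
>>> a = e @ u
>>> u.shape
(17, 17)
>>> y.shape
()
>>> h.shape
(3, 13)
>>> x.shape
()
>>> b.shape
(17,)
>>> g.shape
(5, 13, 19)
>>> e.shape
(17, 17)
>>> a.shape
(17, 17)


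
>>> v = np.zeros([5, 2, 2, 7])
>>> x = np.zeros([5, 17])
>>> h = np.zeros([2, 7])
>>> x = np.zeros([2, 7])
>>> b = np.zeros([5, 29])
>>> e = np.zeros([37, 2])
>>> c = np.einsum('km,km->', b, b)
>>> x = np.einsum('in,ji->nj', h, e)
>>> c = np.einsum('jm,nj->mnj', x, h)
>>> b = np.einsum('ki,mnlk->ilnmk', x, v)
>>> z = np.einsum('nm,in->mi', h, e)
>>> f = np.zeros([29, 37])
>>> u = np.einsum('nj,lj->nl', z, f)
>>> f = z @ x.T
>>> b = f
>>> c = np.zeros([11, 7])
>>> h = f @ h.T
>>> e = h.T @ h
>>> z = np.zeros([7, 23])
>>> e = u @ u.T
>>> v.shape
(5, 2, 2, 7)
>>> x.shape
(7, 37)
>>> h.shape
(7, 2)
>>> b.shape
(7, 7)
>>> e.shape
(7, 7)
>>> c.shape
(11, 7)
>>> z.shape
(7, 23)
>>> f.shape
(7, 7)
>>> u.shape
(7, 29)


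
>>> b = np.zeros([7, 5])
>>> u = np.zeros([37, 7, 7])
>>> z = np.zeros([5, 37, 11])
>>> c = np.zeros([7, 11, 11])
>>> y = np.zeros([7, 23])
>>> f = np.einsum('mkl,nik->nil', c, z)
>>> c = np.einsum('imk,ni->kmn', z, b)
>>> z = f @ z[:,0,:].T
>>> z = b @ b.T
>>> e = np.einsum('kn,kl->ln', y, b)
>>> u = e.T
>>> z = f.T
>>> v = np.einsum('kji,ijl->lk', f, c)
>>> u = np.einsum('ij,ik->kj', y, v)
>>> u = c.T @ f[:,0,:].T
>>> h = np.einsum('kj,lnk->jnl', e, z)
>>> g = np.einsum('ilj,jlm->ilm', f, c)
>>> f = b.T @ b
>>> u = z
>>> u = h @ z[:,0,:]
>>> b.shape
(7, 5)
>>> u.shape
(23, 37, 5)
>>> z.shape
(11, 37, 5)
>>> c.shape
(11, 37, 7)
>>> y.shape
(7, 23)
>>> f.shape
(5, 5)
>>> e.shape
(5, 23)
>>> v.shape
(7, 5)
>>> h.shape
(23, 37, 11)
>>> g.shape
(5, 37, 7)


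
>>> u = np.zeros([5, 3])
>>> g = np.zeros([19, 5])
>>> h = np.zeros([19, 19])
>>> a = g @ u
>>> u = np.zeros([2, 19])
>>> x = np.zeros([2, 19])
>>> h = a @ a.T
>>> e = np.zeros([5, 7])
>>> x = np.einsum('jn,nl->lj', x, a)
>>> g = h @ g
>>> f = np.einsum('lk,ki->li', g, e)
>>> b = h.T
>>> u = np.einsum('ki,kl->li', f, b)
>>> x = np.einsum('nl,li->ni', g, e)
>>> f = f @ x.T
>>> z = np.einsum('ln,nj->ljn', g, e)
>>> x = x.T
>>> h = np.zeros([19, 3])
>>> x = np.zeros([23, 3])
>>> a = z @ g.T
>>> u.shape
(19, 7)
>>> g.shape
(19, 5)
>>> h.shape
(19, 3)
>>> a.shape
(19, 7, 19)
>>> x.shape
(23, 3)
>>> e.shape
(5, 7)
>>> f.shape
(19, 19)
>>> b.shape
(19, 19)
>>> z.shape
(19, 7, 5)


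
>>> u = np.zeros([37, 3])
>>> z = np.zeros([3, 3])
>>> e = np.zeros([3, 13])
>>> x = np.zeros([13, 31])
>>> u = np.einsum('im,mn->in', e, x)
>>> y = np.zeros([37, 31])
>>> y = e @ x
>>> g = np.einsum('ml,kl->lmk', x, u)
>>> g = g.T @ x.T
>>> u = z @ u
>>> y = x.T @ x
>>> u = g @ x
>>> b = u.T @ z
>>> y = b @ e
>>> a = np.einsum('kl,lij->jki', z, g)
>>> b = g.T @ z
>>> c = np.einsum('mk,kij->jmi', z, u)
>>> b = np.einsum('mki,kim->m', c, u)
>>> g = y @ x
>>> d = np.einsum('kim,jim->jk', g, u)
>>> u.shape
(3, 13, 31)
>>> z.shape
(3, 3)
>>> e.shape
(3, 13)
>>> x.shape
(13, 31)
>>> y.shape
(31, 13, 13)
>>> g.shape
(31, 13, 31)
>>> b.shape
(31,)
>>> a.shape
(13, 3, 13)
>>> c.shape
(31, 3, 13)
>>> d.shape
(3, 31)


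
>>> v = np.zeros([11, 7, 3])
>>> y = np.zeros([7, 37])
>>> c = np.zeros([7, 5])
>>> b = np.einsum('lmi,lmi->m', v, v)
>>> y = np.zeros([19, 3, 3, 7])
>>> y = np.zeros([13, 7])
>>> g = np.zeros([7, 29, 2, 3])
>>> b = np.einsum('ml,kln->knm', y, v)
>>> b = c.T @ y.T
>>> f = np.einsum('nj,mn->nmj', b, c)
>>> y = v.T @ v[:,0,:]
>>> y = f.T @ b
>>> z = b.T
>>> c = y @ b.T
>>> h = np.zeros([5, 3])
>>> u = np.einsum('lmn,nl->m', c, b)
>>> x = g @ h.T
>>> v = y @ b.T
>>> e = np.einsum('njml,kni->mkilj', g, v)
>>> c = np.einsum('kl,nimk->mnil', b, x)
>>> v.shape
(13, 7, 5)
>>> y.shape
(13, 7, 13)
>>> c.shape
(2, 7, 29, 13)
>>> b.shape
(5, 13)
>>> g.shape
(7, 29, 2, 3)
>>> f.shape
(5, 7, 13)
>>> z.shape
(13, 5)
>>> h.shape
(5, 3)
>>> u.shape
(7,)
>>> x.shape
(7, 29, 2, 5)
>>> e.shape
(2, 13, 5, 3, 29)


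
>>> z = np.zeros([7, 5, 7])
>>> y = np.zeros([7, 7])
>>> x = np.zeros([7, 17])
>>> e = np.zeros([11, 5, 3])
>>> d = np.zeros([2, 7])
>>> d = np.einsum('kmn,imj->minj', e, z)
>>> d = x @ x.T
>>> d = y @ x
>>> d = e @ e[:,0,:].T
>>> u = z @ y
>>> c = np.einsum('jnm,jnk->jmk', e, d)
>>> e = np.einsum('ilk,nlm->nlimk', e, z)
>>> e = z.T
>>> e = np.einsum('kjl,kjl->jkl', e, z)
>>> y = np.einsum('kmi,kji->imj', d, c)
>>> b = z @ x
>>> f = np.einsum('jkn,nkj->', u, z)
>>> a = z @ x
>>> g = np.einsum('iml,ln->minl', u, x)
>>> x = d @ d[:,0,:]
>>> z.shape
(7, 5, 7)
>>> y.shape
(11, 5, 3)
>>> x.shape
(11, 5, 11)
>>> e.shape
(5, 7, 7)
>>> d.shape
(11, 5, 11)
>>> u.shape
(7, 5, 7)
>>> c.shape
(11, 3, 11)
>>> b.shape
(7, 5, 17)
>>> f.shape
()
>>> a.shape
(7, 5, 17)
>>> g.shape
(5, 7, 17, 7)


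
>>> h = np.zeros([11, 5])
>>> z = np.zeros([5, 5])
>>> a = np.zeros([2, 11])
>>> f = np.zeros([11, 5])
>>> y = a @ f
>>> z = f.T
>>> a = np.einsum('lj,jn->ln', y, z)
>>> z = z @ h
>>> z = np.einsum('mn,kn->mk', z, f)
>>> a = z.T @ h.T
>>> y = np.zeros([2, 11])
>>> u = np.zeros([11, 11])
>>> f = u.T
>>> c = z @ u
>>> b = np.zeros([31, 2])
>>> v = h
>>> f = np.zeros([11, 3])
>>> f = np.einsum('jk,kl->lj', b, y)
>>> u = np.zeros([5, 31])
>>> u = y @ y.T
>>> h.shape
(11, 5)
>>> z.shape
(5, 11)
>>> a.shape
(11, 11)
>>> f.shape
(11, 31)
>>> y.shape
(2, 11)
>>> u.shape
(2, 2)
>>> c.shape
(5, 11)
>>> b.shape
(31, 2)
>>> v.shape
(11, 5)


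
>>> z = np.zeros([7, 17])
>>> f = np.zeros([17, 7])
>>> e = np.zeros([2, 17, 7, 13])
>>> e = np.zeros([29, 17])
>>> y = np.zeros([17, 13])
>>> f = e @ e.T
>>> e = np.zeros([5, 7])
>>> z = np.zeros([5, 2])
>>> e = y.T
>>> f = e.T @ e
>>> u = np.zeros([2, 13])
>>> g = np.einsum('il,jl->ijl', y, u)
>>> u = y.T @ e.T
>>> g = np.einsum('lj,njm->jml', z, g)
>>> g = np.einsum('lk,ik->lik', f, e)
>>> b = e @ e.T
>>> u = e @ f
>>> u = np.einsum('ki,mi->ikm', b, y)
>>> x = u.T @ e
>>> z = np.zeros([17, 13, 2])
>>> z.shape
(17, 13, 2)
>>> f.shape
(17, 17)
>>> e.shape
(13, 17)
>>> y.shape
(17, 13)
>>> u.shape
(13, 13, 17)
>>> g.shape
(17, 13, 17)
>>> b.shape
(13, 13)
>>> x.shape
(17, 13, 17)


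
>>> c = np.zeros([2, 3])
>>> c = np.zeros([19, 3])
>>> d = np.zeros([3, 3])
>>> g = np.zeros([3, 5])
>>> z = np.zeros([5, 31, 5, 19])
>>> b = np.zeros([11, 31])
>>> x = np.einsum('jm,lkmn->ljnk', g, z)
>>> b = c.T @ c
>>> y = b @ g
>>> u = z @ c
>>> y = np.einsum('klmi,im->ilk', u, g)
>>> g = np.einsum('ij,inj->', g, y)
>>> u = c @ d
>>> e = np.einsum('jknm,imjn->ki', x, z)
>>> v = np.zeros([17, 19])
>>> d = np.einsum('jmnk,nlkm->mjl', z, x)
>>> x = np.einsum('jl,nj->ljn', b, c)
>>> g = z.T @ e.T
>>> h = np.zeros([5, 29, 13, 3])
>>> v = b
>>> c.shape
(19, 3)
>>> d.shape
(31, 5, 3)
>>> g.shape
(19, 5, 31, 3)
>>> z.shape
(5, 31, 5, 19)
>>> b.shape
(3, 3)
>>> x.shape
(3, 3, 19)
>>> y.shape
(3, 31, 5)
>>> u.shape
(19, 3)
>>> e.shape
(3, 5)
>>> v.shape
(3, 3)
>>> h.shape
(5, 29, 13, 3)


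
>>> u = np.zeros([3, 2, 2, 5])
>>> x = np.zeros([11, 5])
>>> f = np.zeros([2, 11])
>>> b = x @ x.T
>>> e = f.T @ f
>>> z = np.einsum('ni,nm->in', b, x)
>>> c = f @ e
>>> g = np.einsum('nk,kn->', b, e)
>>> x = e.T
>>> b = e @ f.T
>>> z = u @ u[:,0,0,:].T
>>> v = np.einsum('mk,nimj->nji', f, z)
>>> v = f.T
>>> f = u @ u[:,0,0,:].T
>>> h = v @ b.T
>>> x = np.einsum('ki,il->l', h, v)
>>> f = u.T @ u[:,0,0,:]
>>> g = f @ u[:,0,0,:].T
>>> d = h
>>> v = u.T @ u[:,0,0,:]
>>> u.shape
(3, 2, 2, 5)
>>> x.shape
(2,)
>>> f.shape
(5, 2, 2, 5)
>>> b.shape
(11, 2)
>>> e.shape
(11, 11)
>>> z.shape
(3, 2, 2, 3)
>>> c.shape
(2, 11)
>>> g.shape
(5, 2, 2, 3)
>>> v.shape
(5, 2, 2, 5)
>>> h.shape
(11, 11)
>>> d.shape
(11, 11)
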